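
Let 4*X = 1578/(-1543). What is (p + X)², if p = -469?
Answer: 2097060223129/9523396 ≈ 2.2020e+5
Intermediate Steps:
X = -789/3086 (X = (1578/(-1543))/4 = (1578*(-1/1543))/4 = (¼)*(-1578/1543) = -789/3086 ≈ -0.25567)
(p + X)² = (-469 - 789/3086)² = (-1448123/3086)² = 2097060223129/9523396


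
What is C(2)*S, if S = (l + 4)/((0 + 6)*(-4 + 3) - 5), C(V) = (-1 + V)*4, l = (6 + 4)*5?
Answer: -216/11 ≈ -19.636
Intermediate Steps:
l = 50 (l = 10*5 = 50)
C(V) = -4 + 4*V
S = -54/11 (S = (50 + 4)/((0 + 6)*(-4 + 3) - 5) = 54/(6*(-1) - 5) = 54/(-6 - 5) = 54/(-11) = 54*(-1/11) = -54/11 ≈ -4.9091)
C(2)*S = (-4 + 4*2)*(-54/11) = (-4 + 8)*(-54/11) = 4*(-54/11) = -216/11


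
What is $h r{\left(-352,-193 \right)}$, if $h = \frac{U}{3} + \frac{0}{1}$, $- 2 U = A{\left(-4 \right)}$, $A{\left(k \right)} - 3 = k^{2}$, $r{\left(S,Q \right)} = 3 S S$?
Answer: $-1177088$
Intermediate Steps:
$r{\left(S,Q \right)} = 3 S^{2}$
$A{\left(k \right)} = 3 + k^{2}$
$U = - \frac{19}{2}$ ($U = - \frac{3 + \left(-4\right)^{2}}{2} = - \frac{3 + 16}{2} = \left(- \frac{1}{2}\right) 19 = - \frac{19}{2} \approx -9.5$)
$h = - \frac{19}{6}$ ($h = - \frac{19}{2 \cdot 3} + \frac{0}{1} = \left(- \frac{19}{2}\right) \frac{1}{3} + 0 \cdot 1 = - \frac{19}{6} + 0 = - \frac{19}{6} \approx -3.1667$)
$h r{\left(-352,-193 \right)} = - \frac{19 \cdot 3 \left(-352\right)^{2}}{6} = - \frac{19 \cdot 3 \cdot 123904}{6} = \left(- \frac{19}{6}\right) 371712 = -1177088$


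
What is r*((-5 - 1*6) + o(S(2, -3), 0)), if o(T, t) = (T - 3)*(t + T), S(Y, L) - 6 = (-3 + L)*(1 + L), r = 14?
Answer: 3626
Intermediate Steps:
S(Y, L) = 6 + (1 + L)*(-3 + L) (S(Y, L) = 6 + (-3 + L)*(1 + L) = 6 + (1 + L)*(-3 + L))
o(T, t) = (-3 + T)*(T + t)
r*((-5 - 1*6) + o(S(2, -3), 0)) = 14*((-5 - 1*6) + ((3 + (-3)² - 2*(-3))² - 3*(3 + (-3)² - 2*(-3)) - 3*0 + (3 + (-3)² - 2*(-3))*0)) = 14*((-5 - 6) + ((3 + 9 + 6)² - 3*(3 + 9 + 6) + 0 + (3 + 9 + 6)*0)) = 14*(-11 + (18² - 3*18 + 0 + 18*0)) = 14*(-11 + (324 - 54 + 0 + 0)) = 14*(-11 + 270) = 14*259 = 3626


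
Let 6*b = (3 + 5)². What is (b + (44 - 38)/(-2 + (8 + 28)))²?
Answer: 305809/2601 ≈ 117.57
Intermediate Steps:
b = 32/3 (b = (3 + 5)²/6 = (⅙)*8² = (⅙)*64 = 32/3 ≈ 10.667)
(b + (44 - 38)/(-2 + (8 + 28)))² = (32/3 + (44 - 38)/(-2 + (8 + 28)))² = (32/3 + 6/(-2 + 36))² = (32/3 + 6/34)² = (32/3 + 6*(1/34))² = (32/3 + 3/17)² = (553/51)² = 305809/2601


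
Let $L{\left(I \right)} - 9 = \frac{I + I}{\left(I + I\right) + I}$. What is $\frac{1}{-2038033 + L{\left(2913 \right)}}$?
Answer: $- \frac{3}{6114070} \approx -4.9067 \cdot 10^{-7}$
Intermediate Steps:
$L{\left(I \right)} = \frac{29}{3}$ ($L{\left(I \right)} = 9 + \frac{I + I}{\left(I + I\right) + I} = 9 + \frac{2 I}{2 I + I} = 9 + \frac{2 I}{3 I} = 9 + 2 I \frac{1}{3 I} = 9 + \frac{2}{3} = \frac{29}{3}$)
$\frac{1}{-2038033 + L{\left(2913 \right)}} = \frac{1}{-2038033 + \frac{29}{3}} = \frac{1}{- \frac{6114070}{3}} = - \frac{3}{6114070}$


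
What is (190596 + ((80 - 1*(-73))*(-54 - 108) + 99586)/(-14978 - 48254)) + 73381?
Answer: 1043232429/3952 ≈ 2.6398e+5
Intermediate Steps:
(190596 + ((80 - 1*(-73))*(-54 - 108) + 99586)/(-14978 - 48254)) + 73381 = (190596 + ((80 + 73)*(-162) + 99586)/(-63232)) + 73381 = (190596 + (153*(-162) + 99586)*(-1/63232)) + 73381 = (190596 + (-24786 + 99586)*(-1/63232)) + 73381 = (190596 + 74800*(-1/63232)) + 73381 = (190596 - 4675/3952) + 73381 = 753230717/3952 + 73381 = 1043232429/3952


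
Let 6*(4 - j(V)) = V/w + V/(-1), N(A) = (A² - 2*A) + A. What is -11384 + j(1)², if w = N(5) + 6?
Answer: -276619823/24336 ≈ -11367.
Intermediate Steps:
N(A) = A² - A
w = 26 (w = 5*(-1 + 5) + 6 = 5*4 + 6 = 20 + 6 = 26)
j(V) = 4 + 25*V/156 (j(V) = 4 - (V/26 + V/(-1))/6 = 4 - (V*(1/26) + V*(-1))/6 = 4 - (V/26 - V)/6 = 4 - (-25)*V/156 = 4 + 25*V/156)
-11384 + j(1)² = -11384 + (4 + (25/156)*1)² = -11384 + (4 + 25/156)² = -11384 + (649/156)² = -11384 + 421201/24336 = -276619823/24336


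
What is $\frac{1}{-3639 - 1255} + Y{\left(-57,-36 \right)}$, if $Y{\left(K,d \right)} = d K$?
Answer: $\frac{10042487}{4894} \approx 2052.0$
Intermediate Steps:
$Y{\left(K,d \right)} = K d$
$\frac{1}{-3639 - 1255} + Y{\left(-57,-36 \right)} = \frac{1}{-3639 - 1255} - -2052 = \frac{1}{-4894} + 2052 = - \frac{1}{4894} + 2052 = \frac{10042487}{4894}$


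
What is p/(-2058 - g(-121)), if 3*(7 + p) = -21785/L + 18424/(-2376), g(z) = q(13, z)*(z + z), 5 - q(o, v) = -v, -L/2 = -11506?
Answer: 335525/1021117752 ≈ 0.00032859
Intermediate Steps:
L = 23012 (L = -2*(-11506) = 23012)
q(o, v) = 5 + v (q(o, v) = 5 - (-1)*v = 5 + v)
g(z) = 2*z*(5 + z) (g(z) = (5 + z)*(z + z) = (5 + z)*(2*z) = 2*z*(5 + z))
p = -1677625/169452 (p = -7 + (-21785/23012 + 18424/(-2376))/3 = -7 + (-21785*1/23012 + 18424*(-1/2376))/3 = -7 + (-21785/23012 - 2303/297)/3 = -7 + (⅓)*(-491461/56484) = -7 - 491461/169452 = -1677625/169452 ≈ -9.9003)
p/(-2058 - g(-121)) = -1677625/(169452*(-2058 - 2*(-121)*(5 - 121))) = -1677625/(169452*(-2058 - 2*(-121)*(-116))) = -1677625/(169452*(-2058 - 1*28072)) = -1677625/(169452*(-2058 - 28072)) = -1677625/169452/(-30130) = -1677625/169452*(-1/30130) = 335525/1021117752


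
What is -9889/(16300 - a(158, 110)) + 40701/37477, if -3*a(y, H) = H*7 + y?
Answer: 916219269/1867403956 ≈ 0.49064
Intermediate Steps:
a(y, H) = -7*H/3 - y/3 (a(y, H) = -(H*7 + y)/3 = -(7*H + y)/3 = -(y + 7*H)/3 = -7*H/3 - y/3)
-9889/(16300 - a(158, 110)) + 40701/37477 = -9889/(16300 - (-7/3*110 - ⅓*158)) + 40701/37477 = -9889/(16300 - (-770/3 - 158/3)) + 40701*(1/37477) = -9889/(16300 - 1*(-928/3)) + 40701/37477 = -9889/(16300 + 928/3) + 40701/37477 = -9889/49828/3 + 40701/37477 = -9889*3/49828 + 40701/37477 = -29667/49828 + 40701/37477 = 916219269/1867403956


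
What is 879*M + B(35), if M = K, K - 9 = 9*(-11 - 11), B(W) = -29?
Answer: -166160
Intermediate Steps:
K = -189 (K = 9 + 9*(-11 - 11) = 9 + 9*(-22) = 9 - 198 = -189)
M = -189
879*M + B(35) = 879*(-189) - 29 = -166131 - 29 = -166160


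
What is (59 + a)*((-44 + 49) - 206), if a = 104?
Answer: -32763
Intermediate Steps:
(59 + a)*((-44 + 49) - 206) = (59 + 104)*((-44 + 49) - 206) = 163*(5 - 206) = 163*(-201) = -32763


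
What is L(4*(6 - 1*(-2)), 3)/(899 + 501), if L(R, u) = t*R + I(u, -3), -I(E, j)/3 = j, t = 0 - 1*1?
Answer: -23/1400 ≈ -0.016429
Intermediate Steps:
t = -1 (t = 0 - 1 = -1)
I(E, j) = -3*j
L(R, u) = 9 - R (L(R, u) = -R - 3*(-3) = -R + 9 = 9 - R)
L(4*(6 - 1*(-2)), 3)/(899 + 501) = (9 - 4*(6 - 1*(-2)))/(899 + 501) = (9 - 4*(6 + 2))/1400 = (9 - 4*8)*(1/1400) = (9 - 1*32)*(1/1400) = (9 - 32)*(1/1400) = -23*1/1400 = -23/1400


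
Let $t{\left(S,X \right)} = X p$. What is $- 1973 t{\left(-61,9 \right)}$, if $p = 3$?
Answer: $-53271$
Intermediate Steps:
$t{\left(S,X \right)} = 3 X$ ($t{\left(S,X \right)} = X 3 = 3 X$)
$- 1973 t{\left(-61,9 \right)} = - 1973 \cdot 3 \cdot 9 = \left(-1973\right) 27 = -53271$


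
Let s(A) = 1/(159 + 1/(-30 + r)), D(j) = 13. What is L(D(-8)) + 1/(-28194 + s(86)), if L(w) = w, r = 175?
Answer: 8450506291/650040719 ≈ 13.000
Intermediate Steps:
s(A) = 145/23056 (s(A) = 1/(159 + 1/(-30 + 175)) = 1/(159 + 1/145) = 1/(23056/145) = 145/23056)
L(D(-8)) + 1/(-28194 + s(86)) = 13 + 1/(-28194 + 145/23056) = 13 + 1/(-650040719/23056) = 13 - 23056/650040719 = 8450506291/650040719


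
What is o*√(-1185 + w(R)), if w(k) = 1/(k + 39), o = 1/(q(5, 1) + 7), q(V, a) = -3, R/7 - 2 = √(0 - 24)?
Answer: √14*√((-4486 - 1185*I*√6)/(53 + 14*I*√6))/4 ≈ 3.1248e-5 - 8.6059*I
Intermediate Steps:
R = 14 + 14*I*√6 (R = 14 + 7*√(0 - 24) = 14 + 7*√(-24) = 14 + 7*(2*I*√6) = 14 + 14*I*√6 ≈ 14.0 + 34.293*I)
o = ¼ (o = 1/(-3 + 7) = 1/4 = ¼ ≈ 0.25000)
w(k) = 1/(39 + k)
o*√(-1185 + w(R)) = √(-1185 + 1/(39 + (14 + 14*I*√6)))/4 = √(-1185 + 1/(53 + 14*I*√6))/4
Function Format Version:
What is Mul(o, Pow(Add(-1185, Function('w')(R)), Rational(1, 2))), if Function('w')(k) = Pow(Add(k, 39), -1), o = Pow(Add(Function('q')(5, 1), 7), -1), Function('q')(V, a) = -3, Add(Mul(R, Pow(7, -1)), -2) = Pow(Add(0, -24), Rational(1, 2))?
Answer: Mul(Rational(1, 4), Pow(14, Rational(1, 2)), Pow(Mul(Pow(Add(53, Mul(14, I, Pow(6, Rational(1, 2)))), -1), Add(-4486, Mul(-1185, I, Pow(6, Rational(1, 2))))), Rational(1, 2))) ≈ Add(3.1248e-5, Mul(-8.6059, I))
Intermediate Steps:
R = Add(14, Mul(14, I, Pow(6, Rational(1, 2)))) (R = Add(14, Mul(7, Pow(Add(0, -24), Rational(1, 2)))) = Add(14, Mul(7, Pow(-24, Rational(1, 2)))) = Add(14, Mul(7, Mul(2, I, Pow(6, Rational(1, 2))))) = Add(14, Mul(14, I, Pow(6, Rational(1, 2)))) ≈ Add(14.000, Mul(34.293, I)))
o = Rational(1, 4) (o = Pow(Add(-3, 7), -1) = Pow(4, -1) = Rational(1, 4) ≈ 0.25000)
Function('w')(k) = Pow(Add(39, k), -1)
Mul(o, Pow(Add(-1185, Function('w')(R)), Rational(1, 2))) = Mul(Rational(1, 4), Pow(Add(-1185, Pow(Add(39, Add(14, Mul(14, I, Pow(6, Rational(1, 2))))), -1)), Rational(1, 2))) = Mul(Rational(1, 4), Pow(Add(-1185, Pow(Add(53, Mul(14, I, Pow(6, Rational(1, 2)))), -1)), Rational(1, 2)))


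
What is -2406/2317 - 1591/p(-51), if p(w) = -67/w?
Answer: -188164899/155239 ≈ -1212.1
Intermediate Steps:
-2406/2317 - 1591/p(-51) = -2406/2317 - 1591/((-67/(-51))) = -2406*1/2317 - 1591/((-67*(-1/51))) = -2406/2317 - 1591/67/51 = -2406/2317 - 1591*51/67 = -2406/2317 - 81141/67 = -188164899/155239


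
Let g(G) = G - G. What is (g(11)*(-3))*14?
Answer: 0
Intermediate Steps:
g(G) = 0
(g(11)*(-3))*14 = (0*(-3))*14 = 0*14 = 0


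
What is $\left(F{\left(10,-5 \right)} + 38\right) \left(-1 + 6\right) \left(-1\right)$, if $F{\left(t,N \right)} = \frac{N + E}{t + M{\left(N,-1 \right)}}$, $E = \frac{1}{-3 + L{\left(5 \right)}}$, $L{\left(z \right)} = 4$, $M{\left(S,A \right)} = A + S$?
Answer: $-185$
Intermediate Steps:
$E = 1$ ($E = \frac{1}{-3 + 4} = 1^{-1} = 1$)
$F{\left(t,N \right)} = \frac{1 + N}{-1 + N + t}$ ($F{\left(t,N \right)} = \frac{N + 1}{t + \left(-1 + N\right)} = \frac{1 + N}{-1 + N + t}$)
$\left(F{\left(10,-5 \right)} + 38\right) \left(-1 + 6\right) \left(-1\right) = \left(\frac{1 - 5}{-1 - 5 + 10} + 38\right) \left(-1 + 6\right) \left(-1\right) = \left(\frac{1}{4} \left(-4\right) + 38\right) 5 \left(-1\right) = \left(\frac{1}{4} \left(-4\right) + 38\right) \left(-5\right) = \left(-1 + 38\right) \left(-5\right) = 37 \left(-5\right) = -185$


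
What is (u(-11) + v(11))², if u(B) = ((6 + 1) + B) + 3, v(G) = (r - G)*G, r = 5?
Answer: 4489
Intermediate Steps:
v(G) = G*(5 - G) (v(G) = (5 - G)*G = G*(5 - G))
u(B) = 10 + B (u(B) = (7 + B) + 3 = 10 + B)
(u(-11) + v(11))² = ((10 - 11) + 11*(5 - 1*11))² = (-1 + 11*(5 - 11))² = (-1 + 11*(-6))² = (-1 - 66)² = (-67)² = 4489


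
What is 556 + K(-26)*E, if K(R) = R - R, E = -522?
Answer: 556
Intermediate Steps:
K(R) = 0
556 + K(-26)*E = 556 + 0*(-522) = 556 + 0 = 556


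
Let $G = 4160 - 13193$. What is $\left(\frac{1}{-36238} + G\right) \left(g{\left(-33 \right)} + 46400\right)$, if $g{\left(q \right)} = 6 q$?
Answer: $- \frac{7561831788355}{18119} \approx -4.1734 \cdot 10^{8}$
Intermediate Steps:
$G = -9033$
$\left(\frac{1}{-36238} + G\right) \left(g{\left(-33 \right)} + 46400\right) = \left(\frac{1}{-36238} - 9033\right) \left(6 \left(-33\right) + 46400\right) = \left(- \frac{1}{36238} - 9033\right) \left(-198 + 46400\right) = \left(- \frac{327337855}{36238}\right) 46202 = - \frac{7561831788355}{18119}$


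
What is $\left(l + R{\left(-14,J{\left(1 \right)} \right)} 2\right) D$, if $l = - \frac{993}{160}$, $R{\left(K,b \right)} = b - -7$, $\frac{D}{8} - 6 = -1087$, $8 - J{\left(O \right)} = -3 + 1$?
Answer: $- \frac{4807207}{20} \approx -2.4036 \cdot 10^{5}$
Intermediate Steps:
$J{\left(O \right)} = 10$ ($J{\left(O \right)} = 8 - \left(-3 + 1\right) = 8 - -2 = 8 + 2 = 10$)
$D = -8648$ ($D = 48 + 8 \left(-1087\right) = 48 - 8696 = -8648$)
$R{\left(K,b \right)} = 7 + b$ ($R{\left(K,b \right)} = b + 7 = 7 + b$)
$l = - \frac{993}{160}$ ($l = \left(-993\right) \frac{1}{160} = - \frac{993}{160} \approx -6.2063$)
$\left(l + R{\left(-14,J{\left(1 \right)} \right)} 2\right) D = \left(- \frac{993}{160} + \left(7 + 10\right) 2\right) \left(-8648\right) = \left(- \frac{993}{160} + 17 \cdot 2\right) \left(-8648\right) = \left(- \frac{993}{160} + 34\right) \left(-8648\right) = \frac{4447}{160} \left(-8648\right) = - \frac{4807207}{20}$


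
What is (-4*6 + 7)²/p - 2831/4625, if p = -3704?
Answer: -11822649/17131000 ≈ -0.69013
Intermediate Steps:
(-4*6 + 7)²/p - 2831/4625 = (-4*6 + 7)²/(-3704) - 2831/4625 = (-24 + 7)²*(-1/3704) - 2831*1/4625 = (-17)²*(-1/3704) - 2831/4625 = 289*(-1/3704) - 2831/4625 = -289/3704 - 2831/4625 = -11822649/17131000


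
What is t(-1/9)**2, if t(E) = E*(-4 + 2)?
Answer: 4/81 ≈ 0.049383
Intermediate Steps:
t(E) = -2*E (t(E) = E*(-2) = -2*E)
t(-1/9)**2 = (-(-2)/9)**2 = (-2*(-1/9))**2 = (2/9)**2 = 4/81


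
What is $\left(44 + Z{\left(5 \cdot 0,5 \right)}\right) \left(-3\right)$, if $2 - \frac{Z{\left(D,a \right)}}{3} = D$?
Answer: $-150$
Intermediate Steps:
$Z{\left(D,a \right)} = 6 - 3 D$
$\left(44 + Z{\left(5 \cdot 0,5 \right)}\right) \left(-3\right) = \left(44 + \left(6 - 3 \cdot 5 \cdot 0\right)\right) \left(-3\right) = \left(44 + \left(6 - 0\right)\right) \left(-3\right) = \left(44 + \left(6 + 0\right)\right) \left(-3\right) = \left(44 + 6\right) \left(-3\right) = 50 \left(-3\right) = -150$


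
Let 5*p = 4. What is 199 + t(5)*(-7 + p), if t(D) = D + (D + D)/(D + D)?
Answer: 809/5 ≈ 161.80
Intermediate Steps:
p = 4/5 (p = (1/5)*4 = 4/5 ≈ 0.80000)
t(D) = 1 + D (t(D) = D + (2*D)/((2*D)) = D + (2*D)*(1/(2*D)) = D + 1 = 1 + D)
199 + t(5)*(-7 + p) = 199 + (1 + 5)*(-7 + 4/5) = 199 + 6*(-31/5) = 199 - 186/5 = 809/5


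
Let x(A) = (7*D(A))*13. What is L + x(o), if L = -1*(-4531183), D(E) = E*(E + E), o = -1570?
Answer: 453142983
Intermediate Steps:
D(E) = 2*E² (D(E) = E*(2*E) = 2*E²)
x(A) = 182*A² (x(A) = (7*(2*A²))*13 = (14*A²)*13 = 182*A²)
L = 4531183
L + x(o) = 4531183 + 182*(-1570)² = 4531183 + 182*2464900 = 4531183 + 448611800 = 453142983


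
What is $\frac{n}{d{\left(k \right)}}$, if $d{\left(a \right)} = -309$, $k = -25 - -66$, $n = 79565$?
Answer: $- \frac{79565}{309} \approx -257.49$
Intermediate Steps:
$k = 41$ ($k = -25 + 66 = 41$)
$\frac{n}{d{\left(k \right)}} = \frac{79565}{-309} = 79565 \left(- \frac{1}{309}\right) = - \frac{79565}{309}$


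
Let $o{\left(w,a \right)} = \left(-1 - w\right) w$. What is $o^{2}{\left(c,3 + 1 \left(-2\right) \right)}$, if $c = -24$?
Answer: $304704$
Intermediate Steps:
$o{\left(w,a \right)} = w \left(-1 - w\right)$
$o^{2}{\left(c,3 + 1 \left(-2\right) \right)} = \left(\left(-1\right) \left(-24\right) \left(1 - 24\right)\right)^{2} = \left(\left(-1\right) \left(-24\right) \left(-23\right)\right)^{2} = \left(-552\right)^{2} = 304704$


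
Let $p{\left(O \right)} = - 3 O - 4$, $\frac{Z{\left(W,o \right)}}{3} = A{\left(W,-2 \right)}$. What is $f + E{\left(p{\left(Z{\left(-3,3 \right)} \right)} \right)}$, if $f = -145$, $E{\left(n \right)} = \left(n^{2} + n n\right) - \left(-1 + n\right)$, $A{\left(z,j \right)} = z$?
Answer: $891$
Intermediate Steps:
$Z{\left(W,o \right)} = 3 W$
$p{\left(O \right)} = -4 - 3 O$
$E{\left(n \right)} = 1 - n + 2 n^{2}$ ($E{\left(n \right)} = \left(n^{2} + n^{2}\right) - \left(-1 + n\right) = 2 n^{2} - \left(-1 + n\right) = 1 - n + 2 n^{2}$)
$f + E{\left(p{\left(Z{\left(-3,3 \right)} \right)} \right)} = -145 + \left(1 - \left(-4 - 3 \cdot 3 \left(-3\right)\right) + 2 \left(-4 - 3 \cdot 3 \left(-3\right)\right)^{2}\right) = -145 + \left(1 - \left(-4 - -27\right) + 2 \left(-4 - -27\right)^{2}\right) = -145 + \left(1 - \left(-4 + 27\right) + 2 \left(-4 + 27\right)^{2}\right) = -145 + \left(1 - 23 + 2 \cdot 23^{2}\right) = -145 + \left(1 - 23 + 2 \cdot 529\right) = -145 + \left(1 - 23 + 1058\right) = -145 + 1036 = 891$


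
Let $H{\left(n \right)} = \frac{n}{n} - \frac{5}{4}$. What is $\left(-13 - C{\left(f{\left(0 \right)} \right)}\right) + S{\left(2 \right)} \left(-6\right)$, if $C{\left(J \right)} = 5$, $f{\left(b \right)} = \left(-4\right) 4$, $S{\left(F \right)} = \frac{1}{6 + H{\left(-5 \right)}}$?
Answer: $- \frac{438}{23} \approx -19.043$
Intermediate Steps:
$H{\left(n \right)} = - \frac{1}{4}$ ($H{\left(n \right)} = 1 - \frac{5}{4} = - \frac{1}{4}$)
$S{\left(F \right)} = \frac{4}{23}$ ($S{\left(F \right)} = \frac{1}{6 - \frac{1}{4}} = \frac{1}{\frac{23}{4}} = \frac{4}{23}$)
$f{\left(b \right)} = -16$
$\left(-13 - C{\left(f{\left(0 \right)} \right)}\right) + S{\left(2 \right)} \left(-6\right) = \left(-13 - 5\right) + \frac{4}{23} \left(-6\right) = \left(-13 - 5\right) - \frac{24}{23} = -18 - \frac{24}{23} = - \frac{438}{23}$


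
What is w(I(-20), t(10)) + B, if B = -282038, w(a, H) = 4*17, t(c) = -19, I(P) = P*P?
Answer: -281970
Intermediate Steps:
I(P) = P²
w(a, H) = 68
w(I(-20), t(10)) + B = 68 - 282038 = -281970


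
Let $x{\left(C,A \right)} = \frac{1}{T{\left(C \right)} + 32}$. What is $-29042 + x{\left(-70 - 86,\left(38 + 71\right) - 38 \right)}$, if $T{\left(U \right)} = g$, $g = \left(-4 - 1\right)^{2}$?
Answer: $- \frac{1655393}{57} \approx -29042.0$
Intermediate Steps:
$g = 25$ ($g = \left(-5\right)^{2} = 25$)
$T{\left(U \right)} = 25$
$x{\left(C,A \right)} = \frac{1}{57}$ ($x{\left(C,A \right)} = \frac{1}{25 + 32} = \frac{1}{57}$)
$-29042 + x{\left(-70 - 86,\left(38 + 71\right) - 38 \right)} = -29042 + \frac{1}{57} = - \frac{1655393}{57}$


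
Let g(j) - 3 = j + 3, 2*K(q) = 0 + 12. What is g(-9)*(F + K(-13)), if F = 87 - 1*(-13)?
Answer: -318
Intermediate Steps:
F = 100 (F = 87 + 13 = 100)
K(q) = 6 (K(q) = (0 + 12)/2 = (1/2)*12 = 6)
g(j) = 6 + j (g(j) = 3 + (j + 3) = 3 + (3 + j) = 6 + j)
g(-9)*(F + K(-13)) = (6 - 9)*(100 + 6) = -3*106 = -318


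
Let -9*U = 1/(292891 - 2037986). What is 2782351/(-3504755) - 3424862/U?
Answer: -188522124169810914901/3504755 ≈ -5.3790e+13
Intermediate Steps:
U = 1/15705855 (U = -1/(9*(292891 - 2037986)) = -⅑/(-1745095) = -⅑*(-1/1745095) = 1/15705855 ≈ 6.3671e-8)
2782351/(-3504755) - 3424862/U = 2782351/(-3504755) - 3424862/1/15705855 = 2782351*(-1/3504755) - 3424862*15705855 = -2782351/3504755 - 53790385967010 = -188522124169810914901/3504755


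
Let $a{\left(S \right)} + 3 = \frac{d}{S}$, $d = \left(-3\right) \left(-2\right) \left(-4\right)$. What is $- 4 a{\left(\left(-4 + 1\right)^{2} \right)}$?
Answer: $\frac{68}{3} \approx 22.667$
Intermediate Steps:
$d = -24$ ($d = 6 \left(-4\right) = -24$)
$a{\left(S \right)} = -3 - \frac{24}{S}$
$- 4 a{\left(\left(-4 + 1\right)^{2} \right)} = - 4 \left(-3 - \frac{24}{\left(-4 + 1\right)^{2}}\right) = - 4 \left(-3 - \frac{24}{\left(-3\right)^{2}}\right) = - 4 \left(-3 - \frac{24}{9}\right) = - 4 \left(-3 - \frac{8}{3}\right) = \left(-4\right) \left(- \frac{17}{3}\right) = \frac{68}{3}$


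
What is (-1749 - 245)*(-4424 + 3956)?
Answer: 933192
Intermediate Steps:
(-1749 - 245)*(-4424 + 3956) = -1994*(-468) = 933192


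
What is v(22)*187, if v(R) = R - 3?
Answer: 3553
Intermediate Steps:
v(R) = -3 + R
v(22)*187 = (-3 + 22)*187 = 19*187 = 3553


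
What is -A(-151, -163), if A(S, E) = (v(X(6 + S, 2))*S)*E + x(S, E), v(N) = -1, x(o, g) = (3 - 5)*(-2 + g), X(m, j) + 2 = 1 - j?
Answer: 24283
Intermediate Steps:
X(m, j) = -1 - j (X(m, j) = -2 + (1 - j) = -1 - j)
x(o, g) = 4 - 2*g (x(o, g) = -2*(-2 + g) = 4 - 2*g)
A(S, E) = 4 - 2*E - E*S (A(S, E) = (-S)*E + (4 - 2*E) = -E*S + (4 - 2*E) = 4 - 2*E - E*S)
-A(-151, -163) = -(4 - 2*(-163) - 1*(-163)*(-151)) = -(4 + 326 - 24613) = -1*(-24283) = 24283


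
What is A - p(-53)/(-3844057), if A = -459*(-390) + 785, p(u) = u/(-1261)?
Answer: 871530349905268/4847355877 ≈ 1.7980e+5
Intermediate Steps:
p(u) = -u/1261 (p(u) = u*(-1/1261) = -u/1261)
A = 179795 (A = 179010 + 785 = 179795)
A - p(-53)/(-3844057) = 179795 - (-1/1261*(-53))/(-3844057) = 179795 - 53*(-1)/(1261*3844057) = 179795 - 1*(-53/4847355877) = 179795 + 53/4847355877 = 871530349905268/4847355877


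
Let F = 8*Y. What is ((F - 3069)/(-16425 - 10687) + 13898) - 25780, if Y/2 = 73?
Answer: -322142883/27112 ≈ -11882.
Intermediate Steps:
Y = 146 (Y = 2*73 = 146)
F = 1168 (F = 8*146 = 1168)
((F - 3069)/(-16425 - 10687) + 13898) - 25780 = ((1168 - 3069)/(-16425 - 10687) + 13898) - 25780 = (-1901/(-27112) + 13898) - 25780 = (-1901*(-1/27112) + 13898) - 25780 = (1901/27112 + 13898) - 25780 = 376804477/27112 - 25780 = -322142883/27112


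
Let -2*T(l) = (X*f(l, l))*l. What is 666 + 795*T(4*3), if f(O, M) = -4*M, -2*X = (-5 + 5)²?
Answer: 666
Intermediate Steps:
X = 0 (X = -(-5 + 5)²/2 = -½*0² = -½*0 = 0)
T(l) = 0 (T(l) = -0*(-4*l)*l/2 = -0*l = -½*0 = 0)
666 + 795*T(4*3) = 666 + 795*0 = 666 + 0 = 666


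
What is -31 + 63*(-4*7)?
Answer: -1795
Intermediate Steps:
-31 + 63*(-4*7) = -31 + 63*(-28) = -31 - 1764 = -1795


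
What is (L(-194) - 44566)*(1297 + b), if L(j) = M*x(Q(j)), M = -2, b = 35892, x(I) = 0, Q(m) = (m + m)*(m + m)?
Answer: -1657364974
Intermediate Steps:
Q(m) = 4*m² (Q(m) = (2*m)*(2*m) = 4*m²)
L(j) = 0 (L(j) = -2*0 = 0)
(L(-194) - 44566)*(1297 + b) = (0 - 44566)*(1297 + 35892) = -44566*37189 = -1657364974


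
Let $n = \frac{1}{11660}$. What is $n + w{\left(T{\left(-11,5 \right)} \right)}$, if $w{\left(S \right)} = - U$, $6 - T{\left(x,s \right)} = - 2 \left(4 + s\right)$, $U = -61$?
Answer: $\frac{711261}{11660} \approx 61.0$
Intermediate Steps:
$T{\left(x,s \right)} = 14 + 2 s$ ($T{\left(x,s \right)} = 6 - - 2 \left(4 + s\right) = 6 - \left(-8 - 2 s\right) = 6 + \left(8 + 2 s\right) = 14 + 2 s$)
$n = \frac{1}{11660} \approx 8.5763 \cdot 10^{-5}$
$w{\left(S \right)} = 61$ ($w{\left(S \right)} = \left(-1\right) \left(-61\right) = 61$)
$n + w{\left(T{\left(-11,5 \right)} \right)} = \frac{1}{11660} + 61 = \frac{711261}{11660}$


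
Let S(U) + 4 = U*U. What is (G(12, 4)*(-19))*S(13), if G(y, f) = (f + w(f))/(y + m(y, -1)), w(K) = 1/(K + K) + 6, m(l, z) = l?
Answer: -84645/64 ≈ -1322.6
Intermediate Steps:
w(K) = 6 + 1/(2*K) (w(K) = 1/(2*K) + 6 = 6 + 1/(2*K))
G(y, f) = (6 + f + 1/(2*f))/(2*y) (G(y, f) = (f + (6 + 1/(2*f)))/(y + y) = (6 + f + 1/(2*f))/((2*y)) = (6 + f + 1/(2*f))*(1/(2*y)) = (6 + f + 1/(2*f))/(2*y))
S(U) = -4 + U**2 (S(U) = -4 + U*U = -4 + U**2)
(G(12, 4)*(-19))*S(13) = (((1/4)*(1 + 2*4**2 + 12*4)/(4*12))*(-19))*(-4 + 13**2) = (((1/4)*(1/4)*(1/12)*(1 + 2*16 + 48))*(-19))*(-4 + 169) = (((1/4)*(1/4)*(1/12)*(1 + 32 + 48))*(-19))*165 = (((1/4)*(1/4)*(1/12)*81)*(-19))*165 = ((27/64)*(-19))*165 = -513/64*165 = -84645/64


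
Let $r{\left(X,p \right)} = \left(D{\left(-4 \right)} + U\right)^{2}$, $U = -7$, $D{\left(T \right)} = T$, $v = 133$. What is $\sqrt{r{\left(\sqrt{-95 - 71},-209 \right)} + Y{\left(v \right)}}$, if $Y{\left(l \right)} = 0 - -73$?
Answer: $\sqrt{194} \approx 13.928$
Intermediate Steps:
$r{\left(X,p \right)} = 121$ ($r{\left(X,p \right)} = \left(-4 - 7\right)^{2} = \left(-11\right)^{2} = 121$)
$Y{\left(l \right)} = 73$ ($Y{\left(l \right)} = 0 + 73 = 73$)
$\sqrt{r{\left(\sqrt{-95 - 71},-209 \right)} + Y{\left(v \right)}} = \sqrt{121 + 73} = \sqrt{194}$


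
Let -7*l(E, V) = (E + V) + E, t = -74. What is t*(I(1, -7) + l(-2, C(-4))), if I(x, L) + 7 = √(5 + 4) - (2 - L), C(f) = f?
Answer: 6142/7 ≈ 877.43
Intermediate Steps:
l(E, V) = -2*E/7 - V/7 (l(E, V) = -((E + V) + E)/7 = -(V + 2*E)/7 = -2*E/7 - V/7)
I(x, L) = -6 + L (I(x, L) = -7 + (√(5 + 4) - (2 - L)) = -7 + (√9 + (-2 + L)) = -7 + (3 + (-2 + L)) = -7 + (1 + L) = -6 + L)
t*(I(1, -7) + l(-2, C(-4))) = -74*((-6 - 7) + (-2/7*(-2) - ⅐*(-4))) = -74*(-13 + (4/7 + 4/7)) = -74*(-13 + 8/7) = -74*(-83/7) = 6142/7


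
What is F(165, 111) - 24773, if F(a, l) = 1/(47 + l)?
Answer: -3914133/158 ≈ -24773.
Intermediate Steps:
F(165, 111) - 24773 = 1/(47 + 111) - 24773 = 1/158 - 24773 = -3914133/158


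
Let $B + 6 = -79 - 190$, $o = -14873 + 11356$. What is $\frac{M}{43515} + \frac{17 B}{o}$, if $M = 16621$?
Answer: $\frac{261888682}{153042255} \approx 1.7112$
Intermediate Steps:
$o = -3517$
$B = -275$ ($B = -6 - 269 = -275$)
$\frac{M}{43515} + \frac{17 B}{o} = \frac{16621}{43515} + \frac{17 \left(-275\right)}{-3517} = 16621 \cdot \frac{1}{43515} - - \frac{4675}{3517} = \frac{16621}{43515} + \frac{4675}{3517} = \frac{261888682}{153042255}$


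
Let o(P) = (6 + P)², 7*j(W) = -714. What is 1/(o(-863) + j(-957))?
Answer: 1/734347 ≈ 1.3618e-6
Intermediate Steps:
j(W) = -102 (j(W) = (⅐)*(-714) = -102)
1/(o(-863) + j(-957)) = 1/((6 - 863)² - 102) = 1/((-857)² - 102) = 1/(734449 - 102) = 1/734347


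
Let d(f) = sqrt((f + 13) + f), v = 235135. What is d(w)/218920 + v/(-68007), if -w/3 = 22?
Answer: -235135/68007 + I*sqrt(119)/218920 ≈ -3.4575 + 4.983e-5*I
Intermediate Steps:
w = -66 (w = -3*22 = -66)
d(f) = sqrt(13 + 2*f) (d(f) = sqrt((13 + f) + f) = sqrt(13 + 2*f))
d(w)/218920 + v/(-68007) = sqrt(13 + 2*(-66))/218920 + 235135/(-68007) = sqrt(13 - 132)*(1/218920) + 235135*(-1/68007) = sqrt(-119)*(1/218920) - 235135/68007 = (I*sqrt(119))*(1/218920) - 235135/68007 = I*sqrt(119)/218920 - 235135/68007 = -235135/68007 + I*sqrt(119)/218920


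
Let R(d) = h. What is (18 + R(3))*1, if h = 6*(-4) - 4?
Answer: -10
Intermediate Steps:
h = -28 (h = -24 - 4 = -28)
R(d) = -28
(18 + R(3))*1 = (18 - 28)*1 = -10*1 = -10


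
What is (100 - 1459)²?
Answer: 1846881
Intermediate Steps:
(100 - 1459)² = (-1359)² = 1846881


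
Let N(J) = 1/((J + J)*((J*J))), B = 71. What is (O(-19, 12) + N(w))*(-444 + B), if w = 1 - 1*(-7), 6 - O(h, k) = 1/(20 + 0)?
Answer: -11364937/5120 ≈ -2219.7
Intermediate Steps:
O(h, k) = 119/20 (O(h, k) = 6 - 1/(20 + 0) = 6 - 1/20 = 119/20)
w = 8 (w = 1 + 7 = 8)
N(J) = 1/(2*J³) (N(J) = 1/(((2*J))*(J²)) = (1/(2*J))/J² = 1/(2*J³))
(O(-19, 12) + N(w))*(-444 + B) = (119/20 + (½)/8³)*(-444 + 71) = (119/20 + (½)*(1/512))*(-373) = (119/20 + 1/1024)*(-373) = (30469/5120)*(-373) = -11364937/5120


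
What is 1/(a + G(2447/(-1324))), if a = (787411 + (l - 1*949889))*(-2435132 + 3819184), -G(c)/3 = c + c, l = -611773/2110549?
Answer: -1397183438/314196378883435940471 ≈ -4.4468e-12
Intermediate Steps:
l = -611773/2110549 (l = -611773*1/2110549 = -611773/2110549 ≈ -0.28986)
G(c) = -6*c (G(c) = -3*(c + c) = -6*c)
a = -474616886554274140/2110549 (a = (787411 + (-611773/2110549 - 1*949889))*(-2435132 + 3819184) = (787411 + (-611773/2110549 - 949889))*1384052 = (787411 - 2004787890834/2110549)*1384052 = -342918392195/2110549*1384052 = -474616886554274140/2110549 ≈ -2.2488e+11)
1/(a + G(2447/(-1324))) = 1/(-474616886554274140/2110549 - 14682/(-1324)) = 1/(-474616886554274140/2110549 - 14682*(-1)/1324) = 1/(-474616886554274140/2110549 - 6*(-2447/1324)) = 1/(-474616886554274140/2110549 + 7341/662) = 1/(-314196378883435940471/1397183438) = -1397183438/314196378883435940471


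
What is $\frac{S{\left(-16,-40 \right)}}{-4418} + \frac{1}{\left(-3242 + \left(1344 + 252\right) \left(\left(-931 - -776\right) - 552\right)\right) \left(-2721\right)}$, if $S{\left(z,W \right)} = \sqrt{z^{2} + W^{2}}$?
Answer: $\frac{1}{3079121694} - \frac{4 \sqrt{29}}{2209} \approx -0.0097513$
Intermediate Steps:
$S{\left(z,W \right)} = \sqrt{W^{2} + z^{2}}$
$\frac{S{\left(-16,-40 \right)}}{-4418} + \frac{1}{\left(-3242 + \left(1344 + 252\right) \left(\left(-931 - -776\right) - 552\right)\right) \left(-2721\right)} = \frac{\sqrt{\left(-40\right)^{2} + \left(-16\right)^{2}}}{-4418} + \frac{1}{\left(-3242 + \left(1344 + 252\right) \left(\left(-931 - -776\right) - 552\right)\right) \left(-2721\right)} = \sqrt{1600 + 256} \left(- \frac{1}{4418}\right) + \frac{1}{-3242 + 1596 \left(\left(-931 + 776\right) - 552\right)} \left(- \frac{1}{2721}\right) = \sqrt{1856} \left(- \frac{1}{4418}\right) + \frac{1}{-3242 + 1596 \left(-155 - 552\right)} \left(- \frac{1}{2721}\right) = 8 \sqrt{29} \left(- \frac{1}{4418}\right) + \frac{1}{-3242 + 1596 \left(-707\right)} \left(- \frac{1}{2721}\right) = - \frac{4 \sqrt{29}}{2209} + \frac{1}{-3242 - 1128372} \left(- \frac{1}{2721}\right) = - \frac{4 \sqrt{29}}{2209} + \frac{1}{-1131614} \left(- \frac{1}{2721}\right) = - \frac{4 \sqrt{29}}{2209} - - \frac{1}{3079121694} = - \frac{4 \sqrt{29}}{2209} + \frac{1}{3079121694} = \frac{1}{3079121694} - \frac{4 \sqrt{29}}{2209}$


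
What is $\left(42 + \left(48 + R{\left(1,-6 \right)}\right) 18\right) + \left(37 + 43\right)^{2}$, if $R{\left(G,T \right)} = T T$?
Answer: $7954$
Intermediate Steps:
$R{\left(G,T \right)} = T^{2}$
$\left(42 + \left(48 + R{\left(1,-6 \right)}\right) 18\right) + \left(37 + 43\right)^{2} = \left(42 + \left(48 + \left(-6\right)^{2}\right) 18\right) + \left(37 + 43\right)^{2} = \left(42 + \left(48 + 36\right) 18\right) + 80^{2} = \left(42 + 84 \cdot 18\right) + 6400 = \left(42 + 1512\right) + 6400 = 1554 + 6400 = 7954$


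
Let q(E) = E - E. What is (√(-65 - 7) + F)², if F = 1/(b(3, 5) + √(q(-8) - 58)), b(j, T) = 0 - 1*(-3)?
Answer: (1 - 12*√29 + 18*I*√2)²/(3 + I*√58)² ≈ -70.082 + 0.7497*I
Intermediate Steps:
b(j, T) = 3 (b(j, T) = 0 + 3 = 3)
q(E) = 0
F = 1/(3 + I*√58) (F = 1/(3 + √(0 - 58)) = 1/(3 + √(-58)) = 1/(3 + I*√58) ≈ 0.044776 - 0.11367*I)
(√(-65 - 7) + F)² = (√(-65 - 7) + (3/67 - I*√58/67))² = (√(-72) + (3/67 - I*√58/67))² = (6*I*√2 + (3/67 - I*√58/67))² = (3/67 + 6*I*√2 - I*√58/67)²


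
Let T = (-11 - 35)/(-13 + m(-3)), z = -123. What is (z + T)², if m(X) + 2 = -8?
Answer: 14641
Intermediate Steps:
m(X) = -10 (m(X) = -2 - 8 = -10)
T = 2 (T = (-11 - 35)/(-13 - 10) = -46/(-23) = -46*(-1/23) = 2)
(z + T)² = (-123 + 2)² = (-121)² = 14641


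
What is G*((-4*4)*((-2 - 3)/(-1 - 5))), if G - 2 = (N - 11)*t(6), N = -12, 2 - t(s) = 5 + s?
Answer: -8360/3 ≈ -2786.7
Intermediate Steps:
t(s) = -3 - s (t(s) = 2 - (5 + s) = 2 + (-5 - s) = -3 - s)
G = 209 (G = 2 + (-12 - 11)*(-3 - 1*6) = 2 - 23*(-3 - 6) = 2 - 23*(-9) = 2 + 207 = 209)
G*((-4*4)*((-2 - 3)/(-1 - 5))) = 209*((-4*4)*((-2 - 3)/(-1 - 5))) = 209*(-(-80)/(-6)) = 209*(-(-80)*(-1)/6) = 209*(-16*⅚) = 209*(-40/3) = -8360/3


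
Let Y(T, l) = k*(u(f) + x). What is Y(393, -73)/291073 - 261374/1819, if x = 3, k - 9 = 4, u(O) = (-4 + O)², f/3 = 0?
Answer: -76078465009/529461787 ≈ -143.69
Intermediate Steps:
f = 0 (f = 3*0 = 0)
k = 13 (k = 9 + 4 = 13)
Y(T, l) = 247 (Y(T, l) = 13*((-4 + 0)² + 3) = 13*((-4)² + 3) = 13*(16 + 3) = 13*19 = 247)
Y(393, -73)/291073 - 261374/1819 = 247/291073 - 261374/1819 = -76078465009/529461787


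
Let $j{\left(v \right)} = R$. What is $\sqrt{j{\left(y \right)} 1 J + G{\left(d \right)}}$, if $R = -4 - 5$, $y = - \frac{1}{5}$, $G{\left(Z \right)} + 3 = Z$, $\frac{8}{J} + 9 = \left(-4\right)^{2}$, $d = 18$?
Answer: $\frac{\sqrt{231}}{7} \approx 2.1712$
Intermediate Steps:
$J = \frac{8}{7}$ ($J = \frac{8}{-9 + \left(-4\right)^{2}} = \frac{8}{-9 + 16} = \frac{8}{7} \approx 1.1429$)
$G{\left(Z \right)} = -3 + Z$
$y = - \frac{1}{5}$ ($y = \left(-1\right) \frac{1}{5} = - \frac{1}{5} \approx -0.2$)
$R = -9$ ($R = -4 - 5 = -9$)
$j{\left(v \right)} = -9$
$\sqrt{j{\left(y \right)} 1 J + G{\left(d \right)}} = \sqrt{\left(-9\right) 1 \cdot \frac{8}{7} + \left(-3 + 18\right)} = \sqrt{\left(-9\right) \frac{8}{7} + 15} = \sqrt{- \frac{72}{7} + 15} = \sqrt{\frac{33}{7}} = \frac{\sqrt{231}}{7}$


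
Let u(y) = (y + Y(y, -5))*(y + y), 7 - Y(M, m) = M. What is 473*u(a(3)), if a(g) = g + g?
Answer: 39732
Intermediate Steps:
Y(M, m) = 7 - M
a(g) = 2*g
u(y) = 14*y (u(y) = (y + (7 - y))*(y + y) = 7*(2*y) = 14*y)
473*u(a(3)) = 473*(14*(2*3)) = 473*(14*6) = 473*84 = 39732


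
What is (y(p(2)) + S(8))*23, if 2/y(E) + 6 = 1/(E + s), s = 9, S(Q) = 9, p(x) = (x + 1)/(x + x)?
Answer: 996/5 ≈ 199.20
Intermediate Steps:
p(x) = (1 + x)/(2*x) (p(x) = (1 + x)/((2*x)) = (1 + x)*(1/(2*x)) = (1 + x)/(2*x))
y(E) = 2/(-6 + 1/(9 + E)) (y(E) = 2/(-6 + 1/(E + 9)) = 2/(-6 + 1/(9 + E)))
(y(p(2)) + S(8))*23 = (2*(-9 - (1 + 2)/(2*2))/(53 + 6*((1/2)*(1 + 2)/2)) + 9)*23 = (2*(-9 - 3/(2*2))/(53 + 6*((1/2)*(1/2)*3)) + 9)*23 = (2*(-9 - 1*3/4)/(53 + 6*(3/4)) + 9)*23 = (2*(-9 - 3/4)/(53 + 9/2) + 9)*23 = (2*(-39/4)/(115/2) + 9)*23 = (2*(2/115)*(-39/4) + 9)*23 = (-39/115 + 9)*23 = (996/115)*23 = 996/5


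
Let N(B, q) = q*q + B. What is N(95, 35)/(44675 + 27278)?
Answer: 1320/71953 ≈ 0.018345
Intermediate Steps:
N(B, q) = B + q² (N(B, q) = q² + B = B + q²)
N(95, 35)/(44675 + 27278) = (95 + 35²)/(44675 + 27278) = (95 + 1225)/71953 = 1320*(1/71953) = 1320/71953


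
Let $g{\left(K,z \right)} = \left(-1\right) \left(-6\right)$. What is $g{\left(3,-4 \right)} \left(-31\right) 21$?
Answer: $-3906$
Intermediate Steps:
$g{\left(K,z \right)} = 6$
$g{\left(3,-4 \right)} \left(-31\right) 21 = 6 \left(-31\right) 21 = \left(-186\right) 21 = -3906$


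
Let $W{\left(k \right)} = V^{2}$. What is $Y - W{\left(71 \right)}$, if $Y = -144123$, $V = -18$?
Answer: $-144447$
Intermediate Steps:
$W{\left(k \right)} = 324$ ($W{\left(k \right)} = \left(-18\right)^{2} = 324$)
$Y - W{\left(71 \right)} = -144123 - 324 = -144447$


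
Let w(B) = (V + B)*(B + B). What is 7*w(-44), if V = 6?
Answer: 23408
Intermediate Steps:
w(B) = 2*B*(6 + B) (w(B) = (6 + B)*(B + B) = (6 + B)*(2*B) = 2*B*(6 + B))
7*w(-44) = 7*(2*(-44)*(6 - 44)) = 7*(2*(-44)*(-38)) = 7*3344 = 23408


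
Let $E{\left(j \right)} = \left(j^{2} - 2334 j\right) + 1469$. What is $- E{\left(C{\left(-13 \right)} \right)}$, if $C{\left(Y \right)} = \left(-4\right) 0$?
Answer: $-1469$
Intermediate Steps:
$C{\left(Y \right)} = 0$
$E{\left(j \right)} = 1469 + j^{2} - 2334 j$
$- E{\left(C{\left(-13 \right)} \right)} = - (1469 + 0^{2} - 0) = - (1469 + 0 + 0) = \left(-1\right) 1469 = -1469$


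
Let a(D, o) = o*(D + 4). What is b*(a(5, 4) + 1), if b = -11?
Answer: -407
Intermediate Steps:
a(D, o) = o*(4 + D)
b*(a(5, 4) + 1) = -11*(4*(4 + 5) + 1) = -11*(4*9 + 1) = -11*(36 + 1) = -11*37 = -407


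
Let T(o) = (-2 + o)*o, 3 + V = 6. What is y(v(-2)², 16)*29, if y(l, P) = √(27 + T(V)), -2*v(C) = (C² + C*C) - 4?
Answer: 29*√30 ≈ 158.84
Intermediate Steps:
V = 3 (V = -3 + 6 = 3)
v(C) = 2 - C² (v(C) = -((C² + C*C) - 4)/2 = -((C² + C²) - 4)/2 = -(2*C² - 4)/2 = -(-4 + 2*C²)/2 = 2 - C²)
T(o) = o*(-2 + o)
y(l, P) = √30 (y(l, P) = √(27 + 3*(-2 + 3)) = √(27 + 3*1) = √(27 + 3) = √30)
y(v(-2)², 16)*29 = √30*29 = 29*√30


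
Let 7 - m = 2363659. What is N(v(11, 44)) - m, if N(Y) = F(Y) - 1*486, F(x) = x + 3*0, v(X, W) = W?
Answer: 2363210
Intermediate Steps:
F(x) = x (F(x) = x + 0 = x)
N(Y) = -486 + Y (N(Y) = Y - 1*486 = Y - 486 = -486 + Y)
m = -2363652 (m = 7 - 1*2363659 = 7 - 2363659 = -2363652)
N(v(11, 44)) - m = (-486 + 44) - 1*(-2363652) = -442 + 2363652 = 2363210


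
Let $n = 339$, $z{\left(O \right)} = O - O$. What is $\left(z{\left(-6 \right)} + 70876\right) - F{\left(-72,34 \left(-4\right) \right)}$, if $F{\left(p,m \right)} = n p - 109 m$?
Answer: $80460$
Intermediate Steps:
$z{\left(O \right)} = 0$
$F{\left(p,m \right)} = - 109 m + 339 p$ ($F{\left(p,m \right)} = 339 p - 109 m = - 109 m + 339 p$)
$\left(z{\left(-6 \right)} + 70876\right) - F{\left(-72,34 \left(-4\right) \right)} = \left(0 + 70876\right) - \left(- 109 \cdot 34 \left(-4\right) + 339 \left(-72\right)\right) = 70876 - \left(\left(-109\right) \left(-136\right) - 24408\right) = 70876 - \left(14824 - 24408\right) = 70876 - -9584 = 70876 + 9584 = 80460$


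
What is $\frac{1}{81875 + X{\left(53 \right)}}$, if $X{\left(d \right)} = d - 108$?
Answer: $\frac{1}{81820} \approx 1.2222 \cdot 10^{-5}$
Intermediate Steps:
$X{\left(d \right)} = -108 + d$ ($X{\left(d \right)} = d - 108 = -108 + d$)
$\frac{1}{81875 + X{\left(53 \right)}} = \frac{1}{81875 + \left(-108 + 53\right)} = \frac{1}{81875 - 55} = \frac{1}{81820}$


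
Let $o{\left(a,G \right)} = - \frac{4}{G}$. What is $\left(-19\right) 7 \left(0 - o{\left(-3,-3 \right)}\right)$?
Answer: $\frac{532}{3} \approx 177.33$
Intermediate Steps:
$\left(-19\right) 7 \left(0 - o{\left(-3,-3 \right)}\right) = \left(-19\right) 7 \left(0 - - \frac{4}{-3}\right) = - 133 \left(0 - \left(-4\right) \left(- \frac{1}{3}\right)\right) = - 133 \left(0 - \frac{4}{3}\right) = \left(-133\right) \left(- \frac{4}{3}\right) = \frac{532}{3}$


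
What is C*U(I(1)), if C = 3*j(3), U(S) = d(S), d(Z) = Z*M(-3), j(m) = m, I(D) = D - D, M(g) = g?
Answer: 0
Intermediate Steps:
I(D) = 0
d(Z) = -3*Z (d(Z) = Z*(-3) = -3*Z)
U(S) = -3*S
C = 9 (C = 3*3 = 9)
C*U(I(1)) = 9*(-3*0) = 9*0 = 0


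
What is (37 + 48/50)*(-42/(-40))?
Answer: 19929/500 ≈ 39.858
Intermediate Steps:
(37 + 48/50)*(-42/(-40)) = (37 + 48*(1/50))*(-42*(-1/40)) = (37 + 24/25)*(21/20) = (949/25)*(21/20) = 19929/500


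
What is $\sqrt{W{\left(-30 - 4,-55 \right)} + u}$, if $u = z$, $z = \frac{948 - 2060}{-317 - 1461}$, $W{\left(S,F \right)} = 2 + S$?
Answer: $\frac{2 i \sqrt{6198997}}{889} \approx 5.6013 i$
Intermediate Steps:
$z = \frac{556}{889}$ ($z = - \frac{1112}{-1778} = \left(-1112\right) \left(- \frac{1}{1778}\right) = \frac{556}{889} \approx 0.62542$)
$u = \frac{556}{889} \approx 0.62542$
$\sqrt{W{\left(-30 - 4,-55 \right)} + u} = \sqrt{\left(2 - 34\right) + \frac{556}{889}} = \sqrt{-32 + \frac{556}{889}} = \sqrt{- \frac{27892}{889}} = \frac{2 i \sqrt{6198997}}{889}$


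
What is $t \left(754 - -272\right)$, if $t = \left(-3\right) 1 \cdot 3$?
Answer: $-9234$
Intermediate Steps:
$t = -9$ ($t = \left(-3\right) 3 = -9$)
$t \left(754 - -272\right) = - 9 \left(754 - -272\right) = - 9 \left(754 + 272\right) = \left(-9\right) 1026 = -9234$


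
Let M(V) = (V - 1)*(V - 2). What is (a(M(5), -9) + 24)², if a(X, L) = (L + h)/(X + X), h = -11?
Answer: 19321/36 ≈ 536.69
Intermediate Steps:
M(V) = (-1 + V)*(-2 + V)
a(X, L) = (-11 + L)/(2*X) (a(X, L) = (L - 11)/(X + X) = (-11 + L)/((2*X)) = (-11 + L)*(1/(2*X)) = (-11 + L)/(2*X))
(a(M(5), -9) + 24)² = ((-11 - 9)/(2*(2 + 5² - 3*5)) + 24)² = ((½)*(-20)/(2 + 25 - 15) + 24)² = ((½)*(-20)/12 + 24)² = ((½)*(1/12)*(-20) + 24)² = (-⅚ + 24)² = (139/6)² = 19321/36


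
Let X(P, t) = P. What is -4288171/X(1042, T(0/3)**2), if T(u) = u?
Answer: -4288171/1042 ≈ -4115.3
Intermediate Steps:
-4288171/X(1042, T(0/3)**2) = -4288171/1042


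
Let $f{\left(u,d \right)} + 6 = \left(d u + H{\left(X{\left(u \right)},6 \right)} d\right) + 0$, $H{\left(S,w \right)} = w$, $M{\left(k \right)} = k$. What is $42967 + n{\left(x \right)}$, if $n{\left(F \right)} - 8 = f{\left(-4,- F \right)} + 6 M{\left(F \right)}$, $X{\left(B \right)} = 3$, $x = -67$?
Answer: $42701$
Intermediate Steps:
$f{\left(u,d \right)} = -6 + 6 d + d u$ ($f{\left(u,d \right)} = -6 + \left(\left(d u + 6 d\right) + 0\right) = -6 + \left(\left(6 d + d u\right) + 0\right) = -6 + \left(6 d + d u\right) = -6 + 6 d + d u$)
$n{\left(F \right)} = 2 + 4 F$ ($n{\left(F \right)} = 8 + \left(\left(-6 + 6 \left(- F\right) + - F \left(-4\right)\right) + 6 F\right) = 8 + \left(\left(-6 - 6 F + 4 F\right) + 6 F\right) = 8 + \left(\left(-6 - 2 F\right) + 6 F\right) = 8 + \left(-6 + 4 F\right) = 2 + 4 F$)
$42967 + n{\left(x \right)} = 42967 + \left(2 + 4 \left(-67\right)\right) = 42967 + \left(2 - 268\right) = 42967 - 266 = 42701$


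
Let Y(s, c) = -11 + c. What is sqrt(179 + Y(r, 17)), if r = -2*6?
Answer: sqrt(185) ≈ 13.601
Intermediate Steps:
r = -12
sqrt(179 + Y(r, 17)) = sqrt(179 + (-11 + 17)) = sqrt(179 + 6) = sqrt(185)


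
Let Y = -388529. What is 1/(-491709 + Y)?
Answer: -1/880238 ≈ -1.1361e-6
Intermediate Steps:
1/(-491709 + Y) = 1/(-491709 - 388529) = 1/(-880238) = -1/880238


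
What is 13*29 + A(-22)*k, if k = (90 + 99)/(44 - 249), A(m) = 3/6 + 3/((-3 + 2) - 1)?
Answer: 77474/205 ≈ 377.92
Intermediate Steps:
A(m) = -1 (A(m) = 3*(⅙) + 3/(-1 - 1) = ½ + 3/(-2) = ½ + 3*(-½) = ½ - 3/2 = -1)
k = -189/205 (k = 189/(-205) = 189*(-1/205) = -189/205 ≈ -0.92195)
13*29 + A(-22)*k = 13*29 - 1*(-189/205) = 377 + 189/205 = 77474/205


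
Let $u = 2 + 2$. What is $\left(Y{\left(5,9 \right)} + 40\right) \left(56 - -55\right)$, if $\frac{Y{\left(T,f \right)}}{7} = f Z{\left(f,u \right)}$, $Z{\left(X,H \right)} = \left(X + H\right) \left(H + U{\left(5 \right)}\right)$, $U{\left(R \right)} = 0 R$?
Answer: $368076$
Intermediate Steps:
$U{\left(R \right)} = 0$
$u = 4$
$Z{\left(X,H \right)} = H \left(H + X\right)$ ($Z{\left(X,H \right)} = \left(X + H\right) \left(H + 0\right) = \left(H + X\right) H = H \left(H + X\right)$)
$Y{\left(T,f \right)} = 7 f \left(16 + 4 f\right)$ ($Y{\left(T,f \right)} = 7 f 4 \left(4 + f\right) = 7 f \left(16 + 4 f\right)$)
$\left(Y{\left(5,9 \right)} + 40\right) \left(56 - -55\right) = \left(28 \cdot 9 \left(4 + 9\right) + 40\right) \left(56 - -55\right) = \left(28 \cdot 9 \cdot 13 + 40\right) \left(56 + 55\right) = \left(3276 + 40\right) 111 = 3316 \cdot 111 = 368076$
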